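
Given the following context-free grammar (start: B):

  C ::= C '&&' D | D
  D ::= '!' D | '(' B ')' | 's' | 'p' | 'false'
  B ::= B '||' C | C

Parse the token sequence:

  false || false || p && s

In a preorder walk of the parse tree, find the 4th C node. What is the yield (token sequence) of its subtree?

[B [B [B [C [D false]]] || [C [D false]]] || [C [C [D p]] && [D s]]]

p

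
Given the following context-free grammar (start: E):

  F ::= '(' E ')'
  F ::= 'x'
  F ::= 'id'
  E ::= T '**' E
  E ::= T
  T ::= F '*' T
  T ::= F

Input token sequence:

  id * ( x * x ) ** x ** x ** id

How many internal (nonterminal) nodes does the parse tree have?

[E [T [F id] * [T [F ( [E [T [F x] * [T [F x]]]] )]]] ** [E [T [F x]] ** [E [T [F x]] ** [E [T [F id]]]]]]

19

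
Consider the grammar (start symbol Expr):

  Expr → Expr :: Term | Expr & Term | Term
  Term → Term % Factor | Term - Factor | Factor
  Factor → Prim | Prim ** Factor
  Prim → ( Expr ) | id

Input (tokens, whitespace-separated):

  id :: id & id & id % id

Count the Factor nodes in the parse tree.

5

[Expr [Expr [Expr [Expr [Term [Factor [Prim id]]]] :: [Term [Factor [Prim id]]]] & [Term [Factor [Prim id]]]] & [Term [Term [Factor [Prim id]]] % [Factor [Prim id]]]]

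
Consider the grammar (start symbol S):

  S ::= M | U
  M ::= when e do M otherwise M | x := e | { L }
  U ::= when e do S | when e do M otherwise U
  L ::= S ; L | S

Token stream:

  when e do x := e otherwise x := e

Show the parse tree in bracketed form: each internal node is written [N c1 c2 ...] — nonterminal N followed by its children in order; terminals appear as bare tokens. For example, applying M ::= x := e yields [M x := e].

[S [M when e do [M x := e] otherwise [M x := e]]]

S
M
when e do M otherwise M
when e do x := e otherwise M
when e do x := e otherwise x := e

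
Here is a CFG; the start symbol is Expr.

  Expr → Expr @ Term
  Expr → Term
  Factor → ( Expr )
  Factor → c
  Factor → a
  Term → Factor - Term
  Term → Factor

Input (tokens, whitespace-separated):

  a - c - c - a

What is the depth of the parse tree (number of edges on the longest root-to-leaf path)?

6

[Expr [Term [Factor a] - [Term [Factor c] - [Term [Factor c] - [Term [Factor a]]]]]]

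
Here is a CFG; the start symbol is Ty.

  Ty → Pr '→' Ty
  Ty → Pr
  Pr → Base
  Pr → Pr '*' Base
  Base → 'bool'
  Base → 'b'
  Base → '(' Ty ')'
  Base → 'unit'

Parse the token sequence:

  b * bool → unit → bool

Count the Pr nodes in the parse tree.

4

[Ty [Pr [Pr [Base b]] * [Base bool]] → [Ty [Pr [Base unit]] → [Ty [Pr [Base bool]]]]]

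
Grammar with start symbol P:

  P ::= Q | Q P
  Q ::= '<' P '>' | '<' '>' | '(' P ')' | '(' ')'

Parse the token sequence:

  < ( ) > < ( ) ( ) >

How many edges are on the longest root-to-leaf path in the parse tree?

6

[P [Q < [P [Q ( )]] >] [P [Q < [P [Q ( )] [P [Q ( )]]] >]]]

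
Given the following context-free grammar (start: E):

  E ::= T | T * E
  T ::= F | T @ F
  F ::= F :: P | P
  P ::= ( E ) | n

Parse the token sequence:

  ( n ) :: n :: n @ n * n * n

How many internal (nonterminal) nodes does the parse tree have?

[E [T [T [F [F [F [P ( [E [T [F [P n]]]] )]] :: [P n]] :: [P n]]] @ [F [P n]]] * [E [T [F [P n]]] * [E [T [F [P n]]]]]]

23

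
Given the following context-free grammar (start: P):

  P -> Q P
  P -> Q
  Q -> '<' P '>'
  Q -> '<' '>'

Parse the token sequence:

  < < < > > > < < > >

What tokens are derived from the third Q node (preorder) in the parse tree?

[P [Q < [P [Q < [P [Q < >]] >]] >] [P [Q < [P [Q < >]] >]]]

< >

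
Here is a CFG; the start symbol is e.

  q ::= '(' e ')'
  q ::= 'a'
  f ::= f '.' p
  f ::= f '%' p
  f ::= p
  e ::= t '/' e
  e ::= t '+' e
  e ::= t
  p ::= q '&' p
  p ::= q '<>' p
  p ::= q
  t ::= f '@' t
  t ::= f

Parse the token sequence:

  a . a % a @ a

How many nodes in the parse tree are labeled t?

2

[e [t [f [f [f [p [q a]]] . [p [q a]]] % [p [q a]]] @ [t [f [p [q a]]]]]]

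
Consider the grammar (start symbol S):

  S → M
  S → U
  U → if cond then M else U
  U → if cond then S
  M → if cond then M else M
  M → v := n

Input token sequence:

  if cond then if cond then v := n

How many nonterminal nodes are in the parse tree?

6

[S [U if cond then [S [U if cond then [S [M v := n]]]]]]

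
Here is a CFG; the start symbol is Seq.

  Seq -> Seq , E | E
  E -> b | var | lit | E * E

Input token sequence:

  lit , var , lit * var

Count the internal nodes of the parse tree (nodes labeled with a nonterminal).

[Seq [Seq [Seq [E lit]] , [E var]] , [E [E lit] * [E var]]]

8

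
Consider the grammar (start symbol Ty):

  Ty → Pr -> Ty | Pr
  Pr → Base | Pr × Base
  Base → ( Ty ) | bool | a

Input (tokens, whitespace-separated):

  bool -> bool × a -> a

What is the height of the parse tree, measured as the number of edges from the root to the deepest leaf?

[Ty [Pr [Base bool]] -> [Ty [Pr [Pr [Base bool]] × [Base a]] -> [Ty [Pr [Base a]]]]]

5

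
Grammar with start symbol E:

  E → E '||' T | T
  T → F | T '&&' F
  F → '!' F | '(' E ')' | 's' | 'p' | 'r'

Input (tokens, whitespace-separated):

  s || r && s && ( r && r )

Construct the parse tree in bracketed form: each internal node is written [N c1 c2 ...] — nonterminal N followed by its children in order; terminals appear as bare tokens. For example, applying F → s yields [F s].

E
E || T
T || T
F || T
s || T
s || T && F
s || T && F && F
s || F && F && F
s || r && F && F
s || r && s && F
s || r && s && ( E )
s || r && s && ( T )
s || r && s && ( T && F )
s || r && s && ( F && F )
s || r && s && ( r && F )
s || r && s && ( r && r )

[E [E [T [F s]]] || [T [T [T [F r]] && [F s]] && [F ( [E [T [T [F r]] && [F r]]] )]]]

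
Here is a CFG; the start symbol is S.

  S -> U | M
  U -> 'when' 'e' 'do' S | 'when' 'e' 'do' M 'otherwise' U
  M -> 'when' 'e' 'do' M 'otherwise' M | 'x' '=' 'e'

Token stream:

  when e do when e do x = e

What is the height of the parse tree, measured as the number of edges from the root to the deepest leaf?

[S [U when e do [S [U when e do [S [M x = e]]]]]]

6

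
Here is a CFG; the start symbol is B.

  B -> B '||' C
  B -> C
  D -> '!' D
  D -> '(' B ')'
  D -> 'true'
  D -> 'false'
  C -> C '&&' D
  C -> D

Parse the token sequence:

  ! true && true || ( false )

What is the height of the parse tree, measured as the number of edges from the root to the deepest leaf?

6

[B [B [C [C [D ! [D true]]] && [D true]]] || [C [D ( [B [C [D false]]] )]]]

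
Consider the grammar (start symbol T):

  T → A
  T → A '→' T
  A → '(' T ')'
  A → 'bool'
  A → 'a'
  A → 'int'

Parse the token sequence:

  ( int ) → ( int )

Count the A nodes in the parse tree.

4

[T [A ( [T [A int]] )] → [T [A ( [T [A int]] )]]]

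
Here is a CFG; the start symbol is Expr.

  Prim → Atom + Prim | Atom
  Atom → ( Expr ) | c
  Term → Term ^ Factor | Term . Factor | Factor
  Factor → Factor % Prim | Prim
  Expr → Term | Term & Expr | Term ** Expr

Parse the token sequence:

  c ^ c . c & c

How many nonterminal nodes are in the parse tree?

18

[Expr [Term [Term [Term [Factor [Prim [Atom c]]]] ^ [Factor [Prim [Atom c]]]] . [Factor [Prim [Atom c]]]] & [Expr [Term [Factor [Prim [Atom c]]]]]]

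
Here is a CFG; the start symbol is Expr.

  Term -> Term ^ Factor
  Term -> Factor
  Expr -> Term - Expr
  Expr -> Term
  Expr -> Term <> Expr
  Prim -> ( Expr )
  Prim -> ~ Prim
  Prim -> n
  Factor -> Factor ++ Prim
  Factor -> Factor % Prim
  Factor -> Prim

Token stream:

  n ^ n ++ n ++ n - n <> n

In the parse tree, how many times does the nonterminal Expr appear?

3

[Expr [Term [Term [Factor [Prim n]]] ^ [Factor [Factor [Factor [Prim n]] ++ [Prim n]] ++ [Prim n]]] - [Expr [Term [Factor [Prim n]]] <> [Expr [Term [Factor [Prim n]]]]]]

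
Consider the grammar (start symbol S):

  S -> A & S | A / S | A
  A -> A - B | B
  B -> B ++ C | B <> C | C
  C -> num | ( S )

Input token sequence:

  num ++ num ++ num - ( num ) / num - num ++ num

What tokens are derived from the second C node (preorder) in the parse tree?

[S [A [A [B [B [B [C num]] ++ [C num]] ++ [C num]]] - [B [C ( [S [A [B [C num]]]] )]]] / [S [A [A [B [C num]]] - [B [B [C num]] ++ [C num]]]]]

num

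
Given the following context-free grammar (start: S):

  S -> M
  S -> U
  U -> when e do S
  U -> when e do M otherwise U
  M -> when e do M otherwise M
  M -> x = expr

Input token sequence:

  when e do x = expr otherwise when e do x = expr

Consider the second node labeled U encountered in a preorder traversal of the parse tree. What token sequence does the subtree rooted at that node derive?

when e do x = expr

[S [U when e do [M x = expr] otherwise [U when e do [S [M x = expr]]]]]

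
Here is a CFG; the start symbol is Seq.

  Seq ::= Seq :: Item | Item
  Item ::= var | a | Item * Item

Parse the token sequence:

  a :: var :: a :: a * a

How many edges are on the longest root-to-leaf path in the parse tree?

5

[Seq [Seq [Seq [Seq [Item a]] :: [Item var]] :: [Item a]] :: [Item [Item a] * [Item a]]]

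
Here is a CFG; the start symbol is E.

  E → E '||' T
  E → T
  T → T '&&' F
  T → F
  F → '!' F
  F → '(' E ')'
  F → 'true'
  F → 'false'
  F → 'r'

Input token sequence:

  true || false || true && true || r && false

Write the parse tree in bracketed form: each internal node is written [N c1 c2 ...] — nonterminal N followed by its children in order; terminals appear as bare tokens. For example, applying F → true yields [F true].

E
E || T
E || T || T
E || T || T || T
T || T || T || T
F || T || T || T
true || T || T || T
true || F || T || T
true || false || T || T
true || false || T && F || T
true || false || F && F || T
true || false || true && F || T
true || false || true && true || T
true || false || true && true || T && F
true || false || true && true || F && F
true || false || true && true || r && F
true || false || true && true || r && false

[E [E [E [E [T [F true]]] || [T [F false]]] || [T [T [F true]] && [F true]]] || [T [T [F r]] && [F false]]]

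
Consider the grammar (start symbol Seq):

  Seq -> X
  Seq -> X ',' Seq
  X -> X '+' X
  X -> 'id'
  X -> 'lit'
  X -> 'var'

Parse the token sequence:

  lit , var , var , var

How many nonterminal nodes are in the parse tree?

8

[Seq [X lit] , [Seq [X var] , [Seq [X var] , [Seq [X var]]]]]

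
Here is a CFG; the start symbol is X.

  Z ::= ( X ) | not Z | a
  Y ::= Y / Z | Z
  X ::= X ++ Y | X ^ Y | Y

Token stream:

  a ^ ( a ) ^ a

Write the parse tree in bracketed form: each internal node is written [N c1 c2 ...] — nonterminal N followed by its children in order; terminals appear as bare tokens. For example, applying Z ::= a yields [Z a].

[X [X [X [Y [Z a]]] ^ [Y [Z ( [X [Y [Z a]]] )]]] ^ [Y [Z a]]]

X
X ^ Y
X ^ Y ^ Y
Y ^ Y ^ Y
Z ^ Y ^ Y
a ^ Y ^ Y
a ^ Z ^ Y
a ^ ( X ) ^ Y
a ^ ( Y ) ^ Y
a ^ ( Z ) ^ Y
a ^ ( a ) ^ Y
a ^ ( a ) ^ Z
a ^ ( a ) ^ a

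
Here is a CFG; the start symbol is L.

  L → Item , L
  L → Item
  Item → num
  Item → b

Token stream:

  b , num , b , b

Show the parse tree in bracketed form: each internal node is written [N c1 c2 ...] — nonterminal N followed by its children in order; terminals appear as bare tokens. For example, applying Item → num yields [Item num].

L
Item , L
b , L
b , Item , L
b , num , L
b , num , Item , L
b , num , b , L
b , num , b , Item
b , num , b , b

[L [Item b] , [L [Item num] , [L [Item b] , [L [Item b]]]]]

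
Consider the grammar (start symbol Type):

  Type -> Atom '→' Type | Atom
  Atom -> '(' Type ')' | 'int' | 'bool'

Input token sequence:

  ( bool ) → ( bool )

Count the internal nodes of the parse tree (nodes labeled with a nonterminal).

[Type [Atom ( [Type [Atom bool]] )] → [Type [Atom ( [Type [Atom bool]] )]]]

8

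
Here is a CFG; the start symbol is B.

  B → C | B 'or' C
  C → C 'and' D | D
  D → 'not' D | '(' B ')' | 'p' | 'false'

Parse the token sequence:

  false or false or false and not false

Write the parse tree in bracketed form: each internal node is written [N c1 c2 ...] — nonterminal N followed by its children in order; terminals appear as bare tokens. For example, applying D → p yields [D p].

[B [B [B [C [D false]]] or [C [D false]]] or [C [C [D false]] and [D not [D false]]]]

B
B or C
B or C or C
C or C or C
D or C or C
false or C or C
false or D or C
false or false or C
false or false or C and D
false or false or D and D
false or false or false and D
false or false or false and not D
false or false or false and not false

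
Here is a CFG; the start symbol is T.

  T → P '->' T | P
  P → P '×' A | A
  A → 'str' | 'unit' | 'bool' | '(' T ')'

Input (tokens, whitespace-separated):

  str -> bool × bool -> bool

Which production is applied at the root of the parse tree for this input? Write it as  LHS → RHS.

[T [P [A str]] -> [T [P [P [A bool]] × [A bool]] -> [T [P [A bool]]]]]

T → P '->' T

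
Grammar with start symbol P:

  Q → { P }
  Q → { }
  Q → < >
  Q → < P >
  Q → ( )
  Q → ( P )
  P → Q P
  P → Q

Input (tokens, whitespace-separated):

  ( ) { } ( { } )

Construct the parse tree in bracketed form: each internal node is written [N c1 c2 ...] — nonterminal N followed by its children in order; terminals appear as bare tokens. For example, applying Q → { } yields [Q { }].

[P [Q ( )] [P [Q { }] [P [Q ( [P [Q { }]] )]]]]

P
Q P
( ) P
( ) Q P
( ) { } P
( ) { } Q
( ) { } ( P )
( ) { } ( Q )
( ) { } ( { } )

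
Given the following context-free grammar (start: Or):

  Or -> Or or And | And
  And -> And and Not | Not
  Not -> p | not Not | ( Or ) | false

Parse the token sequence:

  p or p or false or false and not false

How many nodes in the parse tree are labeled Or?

4

[Or [Or [Or [Or [And [Not p]]] or [And [Not p]]] or [And [Not false]]] or [And [And [Not false]] and [Not not [Not false]]]]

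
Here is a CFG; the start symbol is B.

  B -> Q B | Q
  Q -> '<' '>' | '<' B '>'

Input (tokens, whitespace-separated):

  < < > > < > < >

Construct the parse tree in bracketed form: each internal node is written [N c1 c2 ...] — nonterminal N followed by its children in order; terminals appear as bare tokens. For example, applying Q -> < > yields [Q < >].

B
Q B
< B > B
< Q > B
< < > > B
< < > > Q B
< < > > < > B
< < > > < > Q
< < > > < > < >

[B [Q < [B [Q < >]] >] [B [Q < >] [B [Q < >]]]]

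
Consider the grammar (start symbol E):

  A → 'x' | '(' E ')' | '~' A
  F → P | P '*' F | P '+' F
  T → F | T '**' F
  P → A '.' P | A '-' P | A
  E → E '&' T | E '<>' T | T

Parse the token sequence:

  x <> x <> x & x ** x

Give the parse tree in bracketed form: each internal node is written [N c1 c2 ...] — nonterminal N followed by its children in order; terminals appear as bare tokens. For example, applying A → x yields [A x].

[E [E [E [E [T [F [P [A x]]]]] <> [T [F [P [A x]]]]] <> [T [F [P [A x]]]]] & [T [T [F [P [A x]]]] ** [F [P [A x]]]]]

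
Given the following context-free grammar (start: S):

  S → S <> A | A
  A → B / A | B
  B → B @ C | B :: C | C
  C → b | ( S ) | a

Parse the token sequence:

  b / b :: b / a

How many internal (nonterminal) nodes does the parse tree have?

[S [A [B [C b]] / [A [B [B [C b]] :: [C b]] / [A [B [C a]]]]]]

12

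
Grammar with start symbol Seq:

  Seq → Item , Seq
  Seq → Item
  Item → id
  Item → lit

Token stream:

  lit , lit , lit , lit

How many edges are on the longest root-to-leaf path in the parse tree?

[Seq [Item lit] , [Seq [Item lit] , [Seq [Item lit] , [Seq [Item lit]]]]]

5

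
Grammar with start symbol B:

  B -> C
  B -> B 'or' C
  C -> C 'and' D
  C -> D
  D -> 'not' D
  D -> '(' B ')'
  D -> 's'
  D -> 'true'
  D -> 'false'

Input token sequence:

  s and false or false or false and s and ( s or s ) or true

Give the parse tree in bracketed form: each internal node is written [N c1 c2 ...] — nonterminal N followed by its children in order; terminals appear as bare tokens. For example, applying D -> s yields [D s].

[B [B [B [B [C [C [D s]] and [D false]]] or [C [D false]]] or [C [C [C [D false]] and [D s]] and [D ( [B [B [C [D s]]] or [C [D s]]] )]]] or [C [D true]]]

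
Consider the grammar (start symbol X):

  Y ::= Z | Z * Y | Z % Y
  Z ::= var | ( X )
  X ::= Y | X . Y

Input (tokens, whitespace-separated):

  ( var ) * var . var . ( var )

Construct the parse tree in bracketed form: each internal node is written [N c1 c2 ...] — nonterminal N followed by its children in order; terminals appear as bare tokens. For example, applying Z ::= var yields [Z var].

[X [X [X [Y [Z ( [X [Y [Z var]]] )] * [Y [Z var]]]] . [Y [Z var]]] . [Y [Z ( [X [Y [Z var]]] )]]]

X
X . Y
X . Y . Y
Y . Y . Y
Z * Y . Y . Y
( X ) * Y . Y . Y
( Y ) * Y . Y . Y
( Z ) * Y . Y . Y
( var ) * Y . Y . Y
( var ) * Z . Y . Y
( var ) * var . Y . Y
( var ) * var . Z . Y
( var ) * var . var . Y
( var ) * var . var . Z
( var ) * var . var . ( X )
( var ) * var . var . ( Y )
( var ) * var . var . ( Z )
( var ) * var . var . ( var )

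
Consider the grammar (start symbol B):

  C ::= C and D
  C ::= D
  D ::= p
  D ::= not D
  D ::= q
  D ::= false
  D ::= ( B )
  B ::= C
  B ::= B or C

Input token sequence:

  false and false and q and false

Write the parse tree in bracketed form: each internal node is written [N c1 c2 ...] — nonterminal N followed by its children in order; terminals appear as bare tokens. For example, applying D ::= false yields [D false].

[B [C [C [C [C [D false]] and [D false]] and [D q]] and [D false]]]

B
C
C and D
C and D and D
C and D and D and D
D and D and D and D
false and D and D and D
false and false and D and D
false and false and q and D
false and false and q and false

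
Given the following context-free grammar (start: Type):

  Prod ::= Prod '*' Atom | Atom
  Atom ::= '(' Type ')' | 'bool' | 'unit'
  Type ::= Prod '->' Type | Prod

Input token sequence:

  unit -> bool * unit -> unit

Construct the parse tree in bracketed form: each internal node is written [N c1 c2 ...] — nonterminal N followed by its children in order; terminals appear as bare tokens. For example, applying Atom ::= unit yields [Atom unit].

[Type [Prod [Atom unit]] -> [Type [Prod [Prod [Atom bool]] * [Atom unit]] -> [Type [Prod [Atom unit]]]]]

Type
Prod -> Type
Atom -> Type
unit -> Type
unit -> Prod -> Type
unit -> Prod * Atom -> Type
unit -> Atom * Atom -> Type
unit -> bool * Atom -> Type
unit -> bool * unit -> Type
unit -> bool * unit -> Prod
unit -> bool * unit -> Atom
unit -> bool * unit -> unit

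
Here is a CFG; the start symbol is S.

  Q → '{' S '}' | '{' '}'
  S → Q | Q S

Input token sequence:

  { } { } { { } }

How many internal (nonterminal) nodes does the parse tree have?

8

[S [Q { }] [S [Q { }] [S [Q { [S [Q { }]] }]]]]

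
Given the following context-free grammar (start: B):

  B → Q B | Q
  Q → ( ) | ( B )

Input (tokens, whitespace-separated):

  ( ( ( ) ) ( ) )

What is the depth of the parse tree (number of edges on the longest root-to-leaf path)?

6

[B [Q ( [B [Q ( [B [Q ( )]] )] [B [Q ( )]]] )]]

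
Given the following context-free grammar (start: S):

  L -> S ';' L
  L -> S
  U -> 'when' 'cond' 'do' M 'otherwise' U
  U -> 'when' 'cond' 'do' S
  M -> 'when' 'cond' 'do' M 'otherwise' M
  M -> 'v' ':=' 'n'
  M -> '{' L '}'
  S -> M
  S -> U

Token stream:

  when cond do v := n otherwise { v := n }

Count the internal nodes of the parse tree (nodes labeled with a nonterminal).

7

[S [M when cond do [M v := n] otherwise [M { [L [S [M v := n]]] }]]]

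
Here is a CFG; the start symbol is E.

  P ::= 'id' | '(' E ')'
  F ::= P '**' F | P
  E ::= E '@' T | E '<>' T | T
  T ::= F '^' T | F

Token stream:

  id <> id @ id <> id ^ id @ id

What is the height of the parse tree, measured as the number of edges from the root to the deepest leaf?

[E [E [E [E [E [T [F [P id]]]] <> [T [F [P id]]]] @ [T [F [P id]]]] <> [T [F [P id]] ^ [T [F [P id]]]]] @ [T [F [P id]]]]

8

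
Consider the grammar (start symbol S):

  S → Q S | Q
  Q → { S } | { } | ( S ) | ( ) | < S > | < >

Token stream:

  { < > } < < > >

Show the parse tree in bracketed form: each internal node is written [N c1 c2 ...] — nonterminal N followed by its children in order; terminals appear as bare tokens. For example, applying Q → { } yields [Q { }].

S
Q S
{ S } S
{ Q } S
{ < > } S
{ < > } Q
{ < > } < S >
{ < > } < Q >
{ < > } < < > >

[S [Q { [S [Q < >]] }] [S [Q < [S [Q < >]] >]]]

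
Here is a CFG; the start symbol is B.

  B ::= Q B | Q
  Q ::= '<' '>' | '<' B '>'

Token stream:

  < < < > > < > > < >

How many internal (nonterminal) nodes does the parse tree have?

10

[B [Q < [B [Q < [B [Q < >]] >] [B [Q < >]]] >] [B [Q < >]]]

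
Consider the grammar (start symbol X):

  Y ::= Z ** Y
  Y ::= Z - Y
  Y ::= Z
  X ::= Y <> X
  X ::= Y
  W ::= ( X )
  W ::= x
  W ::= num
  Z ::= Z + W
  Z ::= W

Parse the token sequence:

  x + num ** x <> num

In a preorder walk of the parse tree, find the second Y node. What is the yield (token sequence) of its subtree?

x

[X [Y [Z [Z [W x]] + [W num]] ** [Y [Z [W x]]]] <> [X [Y [Z [W num]]]]]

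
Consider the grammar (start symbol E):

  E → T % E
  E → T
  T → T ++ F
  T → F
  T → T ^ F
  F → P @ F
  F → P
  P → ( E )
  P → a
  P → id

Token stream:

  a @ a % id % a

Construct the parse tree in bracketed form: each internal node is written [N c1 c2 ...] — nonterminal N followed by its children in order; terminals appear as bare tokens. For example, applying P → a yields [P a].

[E [T [F [P a] @ [F [P a]]]] % [E [T [F [P id]]] % [E [T [F [P a]]]]]]

E
T % E
F % E
P @ F % E
a @ F % E
a @ P % E
a @ a % E
a @ a % T % E
a @ a % F % E
a @ a % P % E
a @ a % id % E
a @ a % id % T
a @ a % id % F
a @ a % id % P
a @ a % id % a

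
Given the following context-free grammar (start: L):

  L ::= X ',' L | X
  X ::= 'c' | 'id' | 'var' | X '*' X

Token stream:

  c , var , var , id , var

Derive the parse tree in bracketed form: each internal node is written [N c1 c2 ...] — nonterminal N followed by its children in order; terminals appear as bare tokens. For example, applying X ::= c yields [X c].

[L [X c] , [L [X var] , [L [X var] , [L [X id] , [L [X var]]]]]]

L
X , L
c , L
c , X , L
c , var , L
c , var , X , L
c , var , var , L
c , var , var , X , L
c , var , var , id , L
c , var , var , id , X
c , var , var , id , var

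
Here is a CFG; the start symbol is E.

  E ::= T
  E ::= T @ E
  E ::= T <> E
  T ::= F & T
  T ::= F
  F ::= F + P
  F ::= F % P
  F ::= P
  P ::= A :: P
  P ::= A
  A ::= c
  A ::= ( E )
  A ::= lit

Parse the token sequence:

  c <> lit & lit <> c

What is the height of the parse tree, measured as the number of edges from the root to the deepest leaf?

[E [T [F [P [A c]]]] <> [E [T [F [P [A lit]]] & [T [F [P [A lit]]]]] <> [E [T [F [P [A c]]]]]]]

7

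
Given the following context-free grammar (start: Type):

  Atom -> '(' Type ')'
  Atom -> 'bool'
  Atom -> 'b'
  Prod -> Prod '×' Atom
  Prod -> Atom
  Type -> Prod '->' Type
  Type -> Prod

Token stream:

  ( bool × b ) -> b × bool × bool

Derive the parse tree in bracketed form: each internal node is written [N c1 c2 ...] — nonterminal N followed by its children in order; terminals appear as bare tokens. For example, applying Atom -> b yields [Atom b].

[Type [Prod [Atom ( [Type [Prod [Prod [Atom bool]] × [Atom b]]] )]] -> [Type [Prod [Prod [Prod [Atom b]] × [Atom bool]] × [Atom bool]]]]

Type
Prod -> Type
Atom -> Type
( Type ) -> Type
( Prod ) -> Type
( Prod × Atom ) -> Type
( Atom × Atom ) -> Type
( bool × Atom ) -> Type
( bool × b ) -> Type
( bool × b ) -> Prod
( bool × b ) -> Prod × Atom
( bool × b ) -> Prod × Atom × Atom
( bool × b ) -> Atom × Atom × Atom
( bool × b ) -> b × Atom × Atom
( bool × b ) -> b × bool × Atom
( bool × b ) -> b × bool × bool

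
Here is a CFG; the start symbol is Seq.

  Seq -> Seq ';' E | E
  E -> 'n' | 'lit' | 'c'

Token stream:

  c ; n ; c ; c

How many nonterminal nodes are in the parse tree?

[Seq [Seq [Seq [Seq [E c]] ; [E n]] ; [E c]] ; [E c]]

8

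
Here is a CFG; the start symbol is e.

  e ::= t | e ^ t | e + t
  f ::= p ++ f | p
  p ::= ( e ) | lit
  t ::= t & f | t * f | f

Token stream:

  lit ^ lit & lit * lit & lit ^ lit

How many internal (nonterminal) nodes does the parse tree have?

[e [e [e [t [f [p lit]]]] ^ [t [t [t [t [f [p lit]]] & [f [p lit]]] * [f [p lit]]] & [f [p lit]]]] ^ [t [f [p lit]]]]

21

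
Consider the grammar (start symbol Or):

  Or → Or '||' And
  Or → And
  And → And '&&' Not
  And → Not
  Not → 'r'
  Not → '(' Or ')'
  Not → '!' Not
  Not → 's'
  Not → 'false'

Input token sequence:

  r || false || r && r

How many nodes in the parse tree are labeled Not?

4

[Or [Or [Or [And [Not r]]] || [And [Not false]]] || [And [And [Not r]] && [Not r]]]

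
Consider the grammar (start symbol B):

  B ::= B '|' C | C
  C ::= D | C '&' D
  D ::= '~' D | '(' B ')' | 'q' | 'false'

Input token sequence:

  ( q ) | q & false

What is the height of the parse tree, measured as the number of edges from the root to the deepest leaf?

7

[B [B [C [D ( [B [C [D q]]] )]]] | [C [C [D q]] & [D false]]]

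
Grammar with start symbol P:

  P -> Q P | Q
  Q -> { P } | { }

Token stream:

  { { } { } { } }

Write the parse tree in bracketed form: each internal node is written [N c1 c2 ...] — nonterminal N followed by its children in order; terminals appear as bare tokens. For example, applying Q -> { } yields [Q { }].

P
Q
{ P }
{ Q P }
{ { } P }
{ { } Q P }
{ { } { } P }
{ { } { } Q }
{ { } { } { } }

[P [Q { [P [Q { }] [P [Q { }] [P [Q { }]]]] }]]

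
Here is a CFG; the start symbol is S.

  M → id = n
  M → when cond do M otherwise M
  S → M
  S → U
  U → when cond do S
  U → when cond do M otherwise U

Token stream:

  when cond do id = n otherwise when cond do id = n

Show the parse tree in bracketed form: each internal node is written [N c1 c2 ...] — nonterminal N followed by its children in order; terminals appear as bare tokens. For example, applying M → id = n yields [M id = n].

S
U
when cond do M otherwise U
when cond do id = n otherwise U
when cond do id = n otherwise when cond do S
when cond do id = n otherwise when cond do M
when cond do id = n otherwise when cond do id = n

[S [U when cond do [M id = n] otherwise [U when cond do [S [M id = n]]]]]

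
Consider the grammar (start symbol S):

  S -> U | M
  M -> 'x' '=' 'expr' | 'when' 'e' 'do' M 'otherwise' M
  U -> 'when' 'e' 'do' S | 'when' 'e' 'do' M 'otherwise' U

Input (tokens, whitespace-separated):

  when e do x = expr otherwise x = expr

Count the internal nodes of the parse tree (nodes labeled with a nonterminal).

[S [M when e do [M x = expr] otherwise [M x = expr]]]

4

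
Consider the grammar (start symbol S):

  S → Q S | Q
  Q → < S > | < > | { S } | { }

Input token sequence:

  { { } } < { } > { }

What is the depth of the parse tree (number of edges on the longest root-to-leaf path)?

[S [Q { [S [Q { }]] }] [S [Q < [S [Q { }]] >] [S [Q { }]]]]

5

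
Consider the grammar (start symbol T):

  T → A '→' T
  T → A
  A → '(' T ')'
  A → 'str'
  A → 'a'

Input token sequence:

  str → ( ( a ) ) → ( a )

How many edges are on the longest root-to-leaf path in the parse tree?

7

[T [A str] → [T [A ( [T [A ( [T [A a]] )]] )] → [T [A ( [T [A a]] )]]]]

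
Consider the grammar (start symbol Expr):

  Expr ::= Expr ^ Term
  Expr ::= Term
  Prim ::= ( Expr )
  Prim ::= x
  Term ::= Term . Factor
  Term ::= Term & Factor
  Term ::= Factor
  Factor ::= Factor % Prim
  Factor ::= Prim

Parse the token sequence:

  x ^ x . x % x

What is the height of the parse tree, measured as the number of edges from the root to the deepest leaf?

[Expr [Expr [Term [Factor [Prim x]]]] ^ [Term [Term [Factor [Prim x]]] . [Factor [Factor [Prim x]] % [Prim x]]]]

5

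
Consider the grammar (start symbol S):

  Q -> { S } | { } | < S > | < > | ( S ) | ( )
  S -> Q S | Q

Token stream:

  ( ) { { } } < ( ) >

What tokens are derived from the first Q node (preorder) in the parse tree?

( )

[S [Q ( )] [S [Q { [S [Q { }]] }] [S [Q < [S [Q ( )]] >]]]]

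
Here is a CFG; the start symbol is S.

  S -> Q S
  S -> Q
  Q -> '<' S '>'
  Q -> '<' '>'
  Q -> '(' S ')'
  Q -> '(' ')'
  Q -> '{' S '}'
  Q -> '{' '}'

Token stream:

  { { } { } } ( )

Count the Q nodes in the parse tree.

[S [Q { [S [Q { }] [S [Q { }]]] }] [S [Q ( )]]]

4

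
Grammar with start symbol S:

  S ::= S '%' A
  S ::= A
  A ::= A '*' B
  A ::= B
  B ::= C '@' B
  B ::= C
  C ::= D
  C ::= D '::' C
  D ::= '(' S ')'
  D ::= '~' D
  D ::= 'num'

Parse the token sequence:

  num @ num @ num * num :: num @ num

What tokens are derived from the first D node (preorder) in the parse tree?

num

[S [A [A [B [C [D num]] @ [B [C [D num]] @ [B [C [D num]]]]]] * [B [C [D num] :: [C [D num]]] @ [B [C [D num]]]]]]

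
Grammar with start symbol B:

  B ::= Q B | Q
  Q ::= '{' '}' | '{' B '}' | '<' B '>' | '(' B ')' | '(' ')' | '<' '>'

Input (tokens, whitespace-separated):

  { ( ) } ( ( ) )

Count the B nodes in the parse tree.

[B [Q { [B [Q ( )]] }] [B [Q ( [B [Q ( )]] )]]]

4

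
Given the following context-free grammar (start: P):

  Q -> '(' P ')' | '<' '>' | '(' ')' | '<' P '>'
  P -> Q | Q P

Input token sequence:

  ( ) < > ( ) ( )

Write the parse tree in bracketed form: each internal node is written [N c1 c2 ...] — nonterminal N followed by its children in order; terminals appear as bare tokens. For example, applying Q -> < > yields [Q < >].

[P [Q ( )] [P [Q < >] [P [Q ( )] [P [Q ( )]]]]]

P
Q P
( ) P
( ) Q P
( ) < > P
( ) < > Q P
( ) < > ( ) P
( ) < > ( ) Q
( ) < > ( ) ( )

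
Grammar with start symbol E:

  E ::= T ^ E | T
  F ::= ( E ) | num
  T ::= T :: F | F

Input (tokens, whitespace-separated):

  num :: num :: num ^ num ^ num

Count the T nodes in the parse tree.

5

[E [T [T [T [F num]] :: [F num]] :: [F num]] ^ [E [T [F num]] ^ [E [T [F num]]]]]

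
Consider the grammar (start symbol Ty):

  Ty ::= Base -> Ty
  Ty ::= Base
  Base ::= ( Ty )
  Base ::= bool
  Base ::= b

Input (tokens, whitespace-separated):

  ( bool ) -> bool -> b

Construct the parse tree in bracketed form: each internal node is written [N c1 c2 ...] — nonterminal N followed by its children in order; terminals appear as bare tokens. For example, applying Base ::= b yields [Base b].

[Ty [Base ( [Ty [Base bool]] )] -> [Ty [Base bool] -> [Ty [Base b]]]]

Ty
Base -> Ty
( Ty ) -> Ty
( Base ) -> Ty
( bool ) -> Ty
( bool ) -> Base -> Ty
( bool ) -> bool -> Ty
( bool ) -> bool -> Base
( bool ) -> bool -> b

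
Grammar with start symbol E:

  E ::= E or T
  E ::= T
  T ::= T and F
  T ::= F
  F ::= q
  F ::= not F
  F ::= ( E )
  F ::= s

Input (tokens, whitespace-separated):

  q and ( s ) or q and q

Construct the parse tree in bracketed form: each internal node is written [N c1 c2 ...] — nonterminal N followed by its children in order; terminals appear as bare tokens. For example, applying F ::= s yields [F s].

[E [E [T [T [F q]] and [F ( [E [T [F s]]] )]]] or [T [T [F q]] and [F q]]]

E
E or T
T or T
T and F or T
F and F or T
q and F or T
q and ( E ) or T
q and ( T ) or T
q and ( F ) or T
q and ( s ) or T
q and ( s ) or T and F
q and ( s ) or F and F
q and ( s ) or q and F
q and ( s ) or q and q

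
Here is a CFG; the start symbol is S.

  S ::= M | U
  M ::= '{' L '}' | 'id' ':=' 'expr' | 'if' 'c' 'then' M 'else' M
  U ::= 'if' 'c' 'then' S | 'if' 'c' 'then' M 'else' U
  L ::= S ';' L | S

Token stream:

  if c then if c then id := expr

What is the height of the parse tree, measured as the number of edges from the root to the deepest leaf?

[S [U if c then [S [U if c then [S [M id := expr]]]]]]

6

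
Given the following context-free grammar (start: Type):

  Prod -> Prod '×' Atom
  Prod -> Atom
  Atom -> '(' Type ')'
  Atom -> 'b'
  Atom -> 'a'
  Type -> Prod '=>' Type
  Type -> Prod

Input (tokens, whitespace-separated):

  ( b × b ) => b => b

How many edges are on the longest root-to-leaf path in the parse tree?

[Type [Prod [Atom ( [Type [Prod [Prod [Atom b]] × [Atom b]]] )]] => [Type [Prod [Atom b]] => [Type [Prod [Atom b]]]]]

7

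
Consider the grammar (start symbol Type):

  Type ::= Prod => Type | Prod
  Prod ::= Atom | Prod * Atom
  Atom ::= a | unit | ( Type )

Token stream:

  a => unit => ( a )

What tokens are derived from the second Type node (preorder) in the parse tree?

[Type [Prod [Atom a]] => [Type [Prod [Atom unit]] => [Type [Prod [Atom ( [Type [Prod [Atom a]]] )]]]]]

unit => ( a )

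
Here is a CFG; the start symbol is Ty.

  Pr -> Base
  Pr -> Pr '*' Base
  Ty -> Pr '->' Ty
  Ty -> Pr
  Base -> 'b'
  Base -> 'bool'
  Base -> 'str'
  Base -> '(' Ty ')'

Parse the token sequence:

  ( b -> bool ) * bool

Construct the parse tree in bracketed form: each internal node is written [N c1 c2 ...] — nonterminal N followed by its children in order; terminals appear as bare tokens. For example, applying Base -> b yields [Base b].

Ty
Pr
Pr * Base
Base * Base
( Ty ) * Base
( Pr -> Ty ) * Base
( Base -> Ty ) * Base
( b -> Ty ) * Base
( b -> Pr ) * Base
( b -> Base ) * Base
( b -> bool ) * Base
( b -> bool ) * bool

[Ty [Pr [Pr [Base ( [Ty [Pr [Base b]] -> [Ty [Pr [Base bool]]]] )]] * [Base bool]]]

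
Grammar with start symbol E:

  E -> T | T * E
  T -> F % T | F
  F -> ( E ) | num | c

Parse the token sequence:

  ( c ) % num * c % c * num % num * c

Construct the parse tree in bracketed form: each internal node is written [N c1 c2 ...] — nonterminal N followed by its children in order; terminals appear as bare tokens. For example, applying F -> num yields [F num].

E
T * E
F % T * E
( E ) % T * E
( T ) % T * E
( F ) % T * E
( c ) % T * E
( c ) % F * E
( c ) % num * E
( c ) % num * T * E
( c ) % num * F % T * E
( c ) % num * c % T * E
( c ) % num * c % F * E
( c ) % num * c % c * E
( c ) % num * c % c * T * E
( c ) % num * c % c * F % T * E
( c ) % num * c % c * num % T * E
( c ) % num * c % c * num % F * E
( c ) % num * c % c * num % num * E
( c ) % num * c % c * num % num * T
( c ) % num * c % c * num % num * F
( c ) % num * c % c * num % num * c

[E [T [F ( [E [T [F c]]] )] % [T [F num]]] * [E [T [F c] % [T [F c]]] * [E [T [F num] % [T [F num]]] * [E [T [F c]]]]]]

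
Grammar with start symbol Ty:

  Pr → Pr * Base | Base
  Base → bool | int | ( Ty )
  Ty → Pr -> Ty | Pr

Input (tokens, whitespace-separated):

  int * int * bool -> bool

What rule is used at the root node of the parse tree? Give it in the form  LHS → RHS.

Ty → Pr -> Ty

[Ty [Pr [Pr [Pr [Base int]] * [Base int]] * [Base bool]] -> [Ty [Pr [Base bool]]]]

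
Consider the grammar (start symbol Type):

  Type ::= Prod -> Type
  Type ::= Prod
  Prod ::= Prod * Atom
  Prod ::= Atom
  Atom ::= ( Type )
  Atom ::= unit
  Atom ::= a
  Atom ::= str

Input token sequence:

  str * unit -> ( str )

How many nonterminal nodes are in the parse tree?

[Type [Prod [Prod [Atom str]] * [Atom unit]] -> [Type [Prod [Atom ( [Type [Prod [Atom str]]] )]]]]

11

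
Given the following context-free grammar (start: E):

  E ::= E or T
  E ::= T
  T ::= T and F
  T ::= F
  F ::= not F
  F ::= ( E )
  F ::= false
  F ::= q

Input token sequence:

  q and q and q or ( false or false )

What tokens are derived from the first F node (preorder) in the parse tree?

q

[E [E [T [T [T [F q]] and [F q]] and [F q]]] or [T [F ( [E [E [T [F false]]] or [T [F false]]] )]]]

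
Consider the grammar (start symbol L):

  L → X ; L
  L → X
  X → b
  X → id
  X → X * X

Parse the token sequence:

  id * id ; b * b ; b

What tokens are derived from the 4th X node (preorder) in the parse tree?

[L [X [X id] * [X id]] ; [L [X [X b] * [X b]] ; [L [X b]]]]

b * b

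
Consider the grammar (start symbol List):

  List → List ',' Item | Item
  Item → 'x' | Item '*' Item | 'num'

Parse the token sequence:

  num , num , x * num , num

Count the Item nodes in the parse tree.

[List [List [List [List [Item num]] , [Item num]] , [Item [Item x] * [Item num]]] , [Item num]]

6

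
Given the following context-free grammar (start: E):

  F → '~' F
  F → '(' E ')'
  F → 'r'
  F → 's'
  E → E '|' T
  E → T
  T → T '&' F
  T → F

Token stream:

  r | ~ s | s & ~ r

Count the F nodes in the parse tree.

6

[E [E [E [T [F r]]] | [T [F ~ [F s]]]] | [T [T [F s]] & [F ~ [F r]]]]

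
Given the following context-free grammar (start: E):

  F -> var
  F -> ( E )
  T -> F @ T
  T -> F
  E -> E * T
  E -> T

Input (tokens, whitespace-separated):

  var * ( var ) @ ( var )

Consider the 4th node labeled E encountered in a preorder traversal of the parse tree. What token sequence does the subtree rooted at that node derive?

var

[E [E [T [F var]]] * [T [F ( [E [T [F var]]] )] @ [T [F ( [E [T [F var]]] )]]]]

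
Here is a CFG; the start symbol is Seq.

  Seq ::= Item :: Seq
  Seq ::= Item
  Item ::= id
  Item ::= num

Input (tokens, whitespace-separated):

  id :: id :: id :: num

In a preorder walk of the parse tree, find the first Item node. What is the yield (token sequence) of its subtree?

[Seq [Item id] :: [Seq [Item id] :: [Seq [Item id] :: [Seq [Item num]]]]]

id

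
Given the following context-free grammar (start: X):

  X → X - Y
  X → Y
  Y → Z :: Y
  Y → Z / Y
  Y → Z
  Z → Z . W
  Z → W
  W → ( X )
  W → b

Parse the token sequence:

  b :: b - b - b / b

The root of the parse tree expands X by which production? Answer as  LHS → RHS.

[X [X [X [Y [Z [W b]] :: [Y [Z [W b]]]]] - [Y [Z [W b]]]] - [Y [Z [W b]] / [Y [Z [W b]]]]]

X → X - Y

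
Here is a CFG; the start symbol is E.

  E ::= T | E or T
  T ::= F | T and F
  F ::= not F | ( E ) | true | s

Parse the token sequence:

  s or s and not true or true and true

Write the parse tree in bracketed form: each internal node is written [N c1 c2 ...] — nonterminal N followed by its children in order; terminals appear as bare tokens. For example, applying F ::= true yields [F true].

E
E or T
E or T or T
T or T or T
F or T or T
s or T or T
s or T and F or T
s or F and F or T
s or s and F or T
s or s and not F or T
s or s and not true or T
s or s and not true or T and F
s or s and not true or F and F
s or s and not true or true and F
s or s and not true or true and true

[E [E [E [T [F s]]] or [T [T [F s]] and [F not [F true]]]] or [T [T [F true]] and [F true]]]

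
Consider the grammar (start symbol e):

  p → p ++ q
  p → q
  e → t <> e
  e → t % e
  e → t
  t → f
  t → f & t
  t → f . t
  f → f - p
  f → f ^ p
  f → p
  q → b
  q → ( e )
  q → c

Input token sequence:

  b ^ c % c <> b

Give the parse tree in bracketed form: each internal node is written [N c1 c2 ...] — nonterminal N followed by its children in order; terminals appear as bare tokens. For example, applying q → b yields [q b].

e
t % e
f % e
f ^ p % e
p ^ p % e
q ^ p % e
b ^ p % e
b ^ q % e
b ^ c % e
b ^ c % t <> e
b ^ c % f <> e
b ^ c % p <> e
b ^ c % q <> e
b ^ c % c <> e
b ^ c % c <> t
b ^ c % c <> f
b ^ c % c <> p
b ^ c % c <> q
b ^ c % c <> b

[e [t [f [f [p [q b]]] ^ [p [q c]]]] % [e [t [f [p [q c]]]] <> [e [t [f [p [q b]]]]]]]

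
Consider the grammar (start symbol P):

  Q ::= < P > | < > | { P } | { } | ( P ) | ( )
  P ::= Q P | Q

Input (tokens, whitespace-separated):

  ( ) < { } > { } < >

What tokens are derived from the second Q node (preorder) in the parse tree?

< { } >

[P [Q ( )] [P [Q < [P [Q { }]] >] [P [Q { }] [P [Q < >]]]]]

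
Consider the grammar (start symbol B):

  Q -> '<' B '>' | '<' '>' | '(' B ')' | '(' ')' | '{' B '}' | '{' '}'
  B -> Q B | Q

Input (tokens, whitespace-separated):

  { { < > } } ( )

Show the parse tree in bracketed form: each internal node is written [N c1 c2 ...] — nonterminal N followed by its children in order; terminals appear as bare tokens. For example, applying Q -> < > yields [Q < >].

[B [Q { [B [Q { [B [Q < >]] }]] }] [B [Q ( )]]]

B
Q B
{ B } B
{ Q } B
{ { B } } B
{ { Q } } B
{ { < > } } B
{ { < > } } Q
{ { < > } } ( )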